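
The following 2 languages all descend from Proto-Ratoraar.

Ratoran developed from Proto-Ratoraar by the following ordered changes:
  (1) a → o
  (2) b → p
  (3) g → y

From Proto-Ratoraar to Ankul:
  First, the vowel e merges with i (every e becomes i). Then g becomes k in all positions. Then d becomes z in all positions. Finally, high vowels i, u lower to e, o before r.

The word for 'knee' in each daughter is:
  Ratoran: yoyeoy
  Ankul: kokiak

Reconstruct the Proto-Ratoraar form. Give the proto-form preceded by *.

*gogeag

Position 5: Ratoran has o, Ankul has a. Ankul preserves a here (none of its changes turn any other segment into a), so the proto-segment is *a.
Position 4: Ratoran has e, Ankul has i. Ratoran preserves e here (none of its changes turn any other segment into e), so the proto-segment is *e.
Position 6: Ratoran has y, Ankul has k. Taking the neighbouring segments as reconstructed: Ratoran y could go back to *g or *y; Ankul k could go back to *k or *g — the one source consistent with every daughter is *g.
This points to *gogeag. Verify forward in each daughter:
Ratoran: start from *gogeag.
  rule 1 (vowel merger): gogeag → gogeog
  rule 2: no change — gogeog
  rule 3 (unconditioned shift): gogeog → yoyeoy
  ⇒ Ratoran yoyeoy
Ankul: *gogeag
  gogeag → gogiag   [vowel merger]
  gogiag → kokiak   [unconditioned shift]
  kokiak (rule 3 does not apply)
  kokiak (rule 4 does not apply)
  giving Ankul kokiak.
*gogeag is the unique common source.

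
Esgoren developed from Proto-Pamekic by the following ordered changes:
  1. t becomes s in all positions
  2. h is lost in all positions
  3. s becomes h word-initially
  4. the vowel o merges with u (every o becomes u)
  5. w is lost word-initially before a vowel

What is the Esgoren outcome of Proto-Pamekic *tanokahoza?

hanukauza

Esgoren: *tanokahoza > sanokahoza > sanokaoza > hanokaoza > hanukauza  (by unconditioned shift, h-loss, debuccalisation, vowel merger)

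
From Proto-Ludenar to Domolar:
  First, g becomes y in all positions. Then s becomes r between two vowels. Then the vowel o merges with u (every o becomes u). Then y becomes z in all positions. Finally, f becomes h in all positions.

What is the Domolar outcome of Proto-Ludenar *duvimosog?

Domolar: start from *duvimosog.
  rule 1 (unconditioned shift): duvimosog → duvimosoy
  rule 2 (rhotacism): duvimosoy → duvimoroy
  rule 3 (vowel merger): duvimoroy → duvimuruy
  rule 4 (unconditioned shift): duvimuruy → duvimuruz
  rule 5: no change — duvimuruz
  ⇒ Domolar duvimuruz

duvimuruz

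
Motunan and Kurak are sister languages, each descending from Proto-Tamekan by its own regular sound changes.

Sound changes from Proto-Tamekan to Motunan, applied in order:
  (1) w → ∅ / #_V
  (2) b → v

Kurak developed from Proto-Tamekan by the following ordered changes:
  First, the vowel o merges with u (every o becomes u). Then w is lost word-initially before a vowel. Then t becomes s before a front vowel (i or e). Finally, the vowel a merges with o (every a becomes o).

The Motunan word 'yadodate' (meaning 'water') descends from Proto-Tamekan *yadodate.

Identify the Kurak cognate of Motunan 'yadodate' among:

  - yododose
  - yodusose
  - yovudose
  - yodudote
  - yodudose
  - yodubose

yodudose

Kurak: *yadodate > yadudate > yadudase > yodudose  (by vowel merger, palatalisation, vowel merger)
Only 'yodudose' matches the regular Kurak development of *yadodate.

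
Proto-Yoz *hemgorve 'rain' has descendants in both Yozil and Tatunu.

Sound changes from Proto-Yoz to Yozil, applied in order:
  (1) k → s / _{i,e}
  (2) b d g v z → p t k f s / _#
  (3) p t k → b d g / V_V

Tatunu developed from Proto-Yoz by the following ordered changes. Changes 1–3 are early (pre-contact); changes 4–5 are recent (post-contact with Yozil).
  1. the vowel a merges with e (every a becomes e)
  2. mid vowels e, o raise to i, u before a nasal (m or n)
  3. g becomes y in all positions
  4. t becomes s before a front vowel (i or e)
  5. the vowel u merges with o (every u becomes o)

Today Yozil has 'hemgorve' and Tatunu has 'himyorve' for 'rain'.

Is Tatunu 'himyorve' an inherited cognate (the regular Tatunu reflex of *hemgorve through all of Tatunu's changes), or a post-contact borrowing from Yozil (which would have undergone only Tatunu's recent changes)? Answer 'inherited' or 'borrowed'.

inherited

If inherited, *hemgorve would pass through all of Tatunu's changes:
Tatunu: start from *hemgorve.
  rule 1: no change — hemgorve
  rule 2 (pre-nasal raising): hemgorve → himgorve
  rule 3 (unconditioned shift): himgorve → himyorve
  rule 4: no change — himyorve
  rule 5: no change — himyorve
  ⇒ Tatunu himyorve
If borrowed from Yozil 'hemgorve' after the early changes, it would undergo only the recent ones:
  rule 4 (palatalisation): no change (hemgorve)
  rule 5 (vowel merger): no change (hemgorve)
  ⇒ as a loan: hemgorve
Tatunu 'himyorve' matches the inherited outcome exactly, so it is an inherited cognate, not a loan.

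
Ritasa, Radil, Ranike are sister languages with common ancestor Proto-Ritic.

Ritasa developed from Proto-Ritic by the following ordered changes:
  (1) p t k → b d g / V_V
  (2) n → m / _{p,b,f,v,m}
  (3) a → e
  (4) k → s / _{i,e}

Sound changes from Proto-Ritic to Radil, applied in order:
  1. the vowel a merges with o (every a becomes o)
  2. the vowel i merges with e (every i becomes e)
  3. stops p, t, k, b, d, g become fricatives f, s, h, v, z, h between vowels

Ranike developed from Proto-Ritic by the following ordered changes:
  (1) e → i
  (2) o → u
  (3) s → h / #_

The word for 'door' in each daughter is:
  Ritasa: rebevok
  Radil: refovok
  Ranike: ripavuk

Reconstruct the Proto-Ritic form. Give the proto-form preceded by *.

Position 3: Ritasa has b, Radil has f, Ranike has p. Ranike preserves p here (none of its changes turn any other segment into p), so the proto-segment is *p.
Position 2: Ritasa has e, Radil has e, Ranike has i. Taking the neighbouring segments as reconstructed: Ritasa e could go back to *a or *e; Radil e could go back to *e or *i; Ranike i could go back to *e or *i — the one source consistent with every daughter is *e.
Continuing position by position gives *repavok; check it forward:
Ritasa: start from *repavok.
  rule 1 (intervocalic voicing): repavok → rebavok
  rule 2: no change — rebavok
  rule 3 (vowel merger): rebavok → rebevok
  rule 4: no change — rebevok
  ⇒ Ritasa rebevok
Radil: *repavok > repovok > refovok  (by vowel merger, intervocalic lenition)
Ranike: *repavok > ripavok > ripavuk  (by vowel merger, vowel merger)
No other proto-form is consistent with every reflex, so the reconstruction is *repavok.

*repavok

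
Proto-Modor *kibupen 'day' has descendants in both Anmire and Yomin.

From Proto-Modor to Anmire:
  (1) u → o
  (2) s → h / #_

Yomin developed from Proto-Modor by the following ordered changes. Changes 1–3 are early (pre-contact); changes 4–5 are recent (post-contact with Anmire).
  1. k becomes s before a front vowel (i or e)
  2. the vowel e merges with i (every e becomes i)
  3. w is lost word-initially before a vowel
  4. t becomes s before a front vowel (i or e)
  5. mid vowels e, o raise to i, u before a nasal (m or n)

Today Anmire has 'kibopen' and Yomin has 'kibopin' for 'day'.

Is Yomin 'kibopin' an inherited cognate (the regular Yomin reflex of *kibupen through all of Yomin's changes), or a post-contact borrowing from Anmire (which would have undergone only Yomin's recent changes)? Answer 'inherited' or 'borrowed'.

borrowed

If inherited, *kibupen would pass through all of Yomin's changes:
Yomin: *kibupen
  kibupen → sibupen   [palatalisation]
  sibupen → sibupin   [vowel merger]
  sibupin (rule 3 does not apply)
  sibupin (rule 4 does not apply)
  sibupin (rule 5 does not apply)
  giving Yomin sibupin.
If borrowed from Anmire 'kibopen' after the early changes, it would undergo only the recent ones:
  rule 4 (palatalisation): no change (kibopen)
  rule 5 (pre-nasal raising): kibopen → kibopin
  ⇒ as a loan: kibopin
Yomin 'kibopin' matches the loan outcome 'kibopin', not the inherited 'sibupin' — it skipped the early Yomin changes, so it was borrowed from Anmire.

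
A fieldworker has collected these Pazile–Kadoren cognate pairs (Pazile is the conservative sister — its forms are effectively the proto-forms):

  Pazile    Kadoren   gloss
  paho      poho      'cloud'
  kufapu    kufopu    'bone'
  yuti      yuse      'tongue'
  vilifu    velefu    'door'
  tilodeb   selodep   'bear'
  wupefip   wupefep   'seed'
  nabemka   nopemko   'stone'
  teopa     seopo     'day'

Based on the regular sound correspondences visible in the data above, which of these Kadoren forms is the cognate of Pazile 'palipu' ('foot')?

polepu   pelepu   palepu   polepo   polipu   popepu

paho ~ poho — Pazile a corresponds to Kadoren o after a consonant, before a consonant other than r, m, n, p, b, f, v.
wupefip ~ wupefep — Pazile i corresponds to Kadoren e after a consonant, before a labial obstruent.
Applying these to Pazile 'palipu':
  palipu → polipu   (a→o after a consonant, before a consonant other than r, m, n, p, b, f, v)
  polipu → polepu   (i→e after a consonant, before a labial obstruent)
So the Kadoren cognate is 'polepu'.

polepu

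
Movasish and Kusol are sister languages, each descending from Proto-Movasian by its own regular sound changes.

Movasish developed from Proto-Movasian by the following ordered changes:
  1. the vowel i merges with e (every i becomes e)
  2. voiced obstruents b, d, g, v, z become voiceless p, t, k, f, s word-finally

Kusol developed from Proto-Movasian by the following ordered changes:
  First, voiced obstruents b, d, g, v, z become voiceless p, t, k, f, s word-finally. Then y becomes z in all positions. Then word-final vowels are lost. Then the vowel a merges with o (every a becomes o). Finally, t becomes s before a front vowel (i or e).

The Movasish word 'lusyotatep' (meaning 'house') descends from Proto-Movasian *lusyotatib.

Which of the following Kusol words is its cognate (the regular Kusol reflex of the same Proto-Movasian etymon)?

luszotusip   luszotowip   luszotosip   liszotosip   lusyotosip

luszotosip

Kusol: *lusyotatib
  lusyotatib → lusyotatip   [final devoicing]
  lusyotatip → luszotatip   [unconditioned shift]
  luszotatip (rule 3 does not apply)
  luszotatip → luszototip   [vowel merger]
  luszototip → luszotosip   [palatalisation]
  giving Kusol luszotosip.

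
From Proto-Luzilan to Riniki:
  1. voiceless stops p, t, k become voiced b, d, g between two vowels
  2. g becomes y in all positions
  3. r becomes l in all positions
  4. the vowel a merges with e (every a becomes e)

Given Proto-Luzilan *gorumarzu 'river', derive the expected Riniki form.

Riniki: start from *gorumarzu.
  rule 1: no change — gorumarzu
  rule 2 (unconditioned shift): gorumarzu → yorumarzu
  rule 3 (unconditioned shift): yorumarzu → yolumalzu
  rule 4 (vowel merger): yolumalzu → yolumelzu
  ⇒ Riniki yolumelzu

yolumelzu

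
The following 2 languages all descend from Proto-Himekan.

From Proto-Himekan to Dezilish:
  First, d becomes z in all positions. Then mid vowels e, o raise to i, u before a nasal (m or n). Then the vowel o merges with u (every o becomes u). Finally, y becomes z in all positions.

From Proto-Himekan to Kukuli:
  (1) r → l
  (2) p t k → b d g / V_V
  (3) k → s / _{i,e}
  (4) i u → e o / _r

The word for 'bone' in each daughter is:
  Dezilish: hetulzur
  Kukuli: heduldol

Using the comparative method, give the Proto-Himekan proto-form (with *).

*hetuldor

Position 8: Dezilish has r, Kukuli has l. Dezilish preserves r here (none of its changes turn any other segment into r), so the proto-segment is *r.
Position 3: Dezilish has t, Kukuli has d. Dezilish preserves t here (none of its changes turn any other segment into t), so the proto-segment is *t.
Continuing position by position gives *hetuldor; check it forward:
Dezilish: start from *hetuldor.
  rule 1 (unconditioned shift): hetuldor → hetulzor
  rule 2: no change — hetulzor
  rule 3 (vowel merger): hetulzor → hetulzur
  rule 4: no change — hetulzur
  ⇒ Dezilish hetulzur
Kukuli: *hetuldor > hetuldol > heduldol  (by unconditioned shift, intervocalic voicing)
Only *hetuldor yields all of Dezilish hetulzur, Kukuli heduldol.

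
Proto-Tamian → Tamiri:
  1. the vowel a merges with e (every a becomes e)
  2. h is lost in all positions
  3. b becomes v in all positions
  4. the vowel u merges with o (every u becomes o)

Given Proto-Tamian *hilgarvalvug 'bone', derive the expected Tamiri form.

Tamiri: *hilgarvalvug > hilgervelvug > ilgervelvug > ilgervelvog  (by vowel merger, h-loss, vowel merger)

ilgervelvog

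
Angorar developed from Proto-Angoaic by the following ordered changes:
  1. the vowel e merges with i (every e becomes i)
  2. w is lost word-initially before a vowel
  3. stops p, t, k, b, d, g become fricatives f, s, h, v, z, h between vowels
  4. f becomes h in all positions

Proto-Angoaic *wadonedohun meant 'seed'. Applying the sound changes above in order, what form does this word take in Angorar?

azonizohun

Angorar: *wadonedohun > wadonidohun > adonidohun > azonizohun  (by vowel merger, glide loss, intervocalic lenition)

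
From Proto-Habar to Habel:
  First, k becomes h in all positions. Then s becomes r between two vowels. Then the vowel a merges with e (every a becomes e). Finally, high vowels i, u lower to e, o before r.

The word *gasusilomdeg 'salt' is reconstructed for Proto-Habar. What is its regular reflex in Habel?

Habel: *gasusilomdeg > garurilomdeg > gerurilomdeg > gerorilomdeg  (by rhotacism, vowel merger, pre-rhotic lowering)

gerorilomdeg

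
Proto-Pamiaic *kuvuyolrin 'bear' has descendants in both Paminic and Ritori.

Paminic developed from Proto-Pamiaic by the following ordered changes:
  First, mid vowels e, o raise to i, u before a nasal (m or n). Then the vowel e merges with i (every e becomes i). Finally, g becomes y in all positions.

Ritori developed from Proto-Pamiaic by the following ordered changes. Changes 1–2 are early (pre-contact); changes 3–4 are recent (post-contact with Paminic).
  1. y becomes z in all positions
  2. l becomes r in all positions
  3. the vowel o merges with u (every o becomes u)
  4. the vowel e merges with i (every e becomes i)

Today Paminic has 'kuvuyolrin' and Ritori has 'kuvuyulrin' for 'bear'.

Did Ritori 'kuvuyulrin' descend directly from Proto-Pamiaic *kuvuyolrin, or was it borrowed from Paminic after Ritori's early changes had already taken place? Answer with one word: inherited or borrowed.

borrowed

If inherited, *kuvuyolrin would pass through all of Ritori's changes:
Ritori: *kuvuyolrin > kuvuzolrin > kuvuzorrin > kuvuzurrin  (by unconditioned shift, unconditioned shift, vowel merger)
If borrowed from Paminic 'kuvuyolrin' after the early changes, it would undergo only the recent ones:
  rule 3 (vowel merger): kuvuyolrin → kuvuyulrin
  rule 4 (vowel merger): no change (kuvuyulrin)
  ⇒ as a loan: kuvuyulrin
Ritori 'kuvuyulrin' matches the loan outcome 'kuvuyulrin', not the inherited 'kuvuzurrin' — it skipped the early Ritori changes, so it was borrowed from Paminic.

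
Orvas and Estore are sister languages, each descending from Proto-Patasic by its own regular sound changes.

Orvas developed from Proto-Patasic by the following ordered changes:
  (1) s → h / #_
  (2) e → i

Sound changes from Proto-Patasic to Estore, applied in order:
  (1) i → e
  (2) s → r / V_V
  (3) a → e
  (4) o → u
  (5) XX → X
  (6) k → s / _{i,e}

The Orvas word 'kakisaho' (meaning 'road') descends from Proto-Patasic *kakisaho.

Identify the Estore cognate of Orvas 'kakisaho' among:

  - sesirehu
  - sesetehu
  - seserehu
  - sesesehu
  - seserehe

Estore: *kakisaho
  kakisaho → kakesaho   [vowel merger]
  kakesaho → kakeraho   [rhotacism]
  kakeraho → kekereho   [vowel merger]
  kekereho → kekerehu   [vowel merger]
  kekerehu (rule 5 does not apply)
  kekerehu → seserehu   [palatalisation]
  giving Estore seserehu.

seserehu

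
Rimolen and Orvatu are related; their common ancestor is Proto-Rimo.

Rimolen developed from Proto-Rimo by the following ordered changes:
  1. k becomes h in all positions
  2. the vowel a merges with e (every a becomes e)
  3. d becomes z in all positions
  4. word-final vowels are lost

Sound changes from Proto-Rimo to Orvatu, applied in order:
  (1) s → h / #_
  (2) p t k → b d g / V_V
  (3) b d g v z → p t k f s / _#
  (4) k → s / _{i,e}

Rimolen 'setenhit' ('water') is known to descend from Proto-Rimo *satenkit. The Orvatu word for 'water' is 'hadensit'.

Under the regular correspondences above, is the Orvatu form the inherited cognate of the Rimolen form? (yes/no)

Derive the expected Orvatu reflex of *satenkit:
Orvatu: start from *satenkit.
  rule 1 (debuccalisation): satenkit → hatenkit
  rule 2 (intervocalic voicing): hatenkit → hadenkit
  rule 3: no change — hadenkit
  rule 4 (palatalisation): hadenkit → hadensit
  ⇒ Orvatu hadensit
Orvatu 'hadensit' matches the regular reflex exactly, so the pair is cognate.

yes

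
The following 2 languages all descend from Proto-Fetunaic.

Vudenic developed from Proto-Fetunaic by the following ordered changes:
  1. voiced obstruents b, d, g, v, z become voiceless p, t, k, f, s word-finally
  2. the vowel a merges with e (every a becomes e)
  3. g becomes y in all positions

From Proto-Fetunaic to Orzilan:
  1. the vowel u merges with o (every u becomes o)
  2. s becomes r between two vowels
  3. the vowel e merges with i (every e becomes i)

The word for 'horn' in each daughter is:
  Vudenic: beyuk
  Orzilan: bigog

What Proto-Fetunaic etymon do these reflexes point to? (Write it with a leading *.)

*begug

Position 4: Vudenic has u, Orzilan has o. Vudenic preserves u here (none of its changes turn any other segment into u), so the proto-segment is *u.
Position 5: Vudenic has k, Orzilan has g. Orzilan preserves g here (none of its changes turn any other segment into g), so the proto-segment is *g.
Verify the candidate proto-form against each daughter:
Vudenic: *begug
  begug → beguk   [final devoicing]
  beguk (rule 2 does not apply)
  beguk → beyuk   [unconditioned shift]
  giving Vudenic beyuk.
Orzilan: *begug
  begug → begog   [vowel merger]
  begog (rule 2 does not apply)
  begog → bigog   [vowel merger]
  giving Orzilan bigog.
*begug is the unique common source.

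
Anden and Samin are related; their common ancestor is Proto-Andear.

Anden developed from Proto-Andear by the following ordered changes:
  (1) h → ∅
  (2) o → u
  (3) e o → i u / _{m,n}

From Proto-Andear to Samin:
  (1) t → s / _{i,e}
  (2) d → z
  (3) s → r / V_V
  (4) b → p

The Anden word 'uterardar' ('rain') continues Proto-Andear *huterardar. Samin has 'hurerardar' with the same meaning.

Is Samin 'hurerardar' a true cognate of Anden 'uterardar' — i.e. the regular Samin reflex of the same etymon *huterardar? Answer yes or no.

no

Derive the expected Samin reflex of *huterardar:
Samin: *huterardar
  huterardar → huserardar   [palatalisation]
  huserardar → huserarzar   [unconditioned shift]
  huserarzar → hurerarzar   [rhotacism]
  hurerarzar (rule 4 does not apply)
  giving Samin hurerarzar.
The regular Samin reflex would be 'hurerarzar', but the attested form is 'hurerardar'. The correspondence is irregular, so they are not cognates (the Samin form has a different source).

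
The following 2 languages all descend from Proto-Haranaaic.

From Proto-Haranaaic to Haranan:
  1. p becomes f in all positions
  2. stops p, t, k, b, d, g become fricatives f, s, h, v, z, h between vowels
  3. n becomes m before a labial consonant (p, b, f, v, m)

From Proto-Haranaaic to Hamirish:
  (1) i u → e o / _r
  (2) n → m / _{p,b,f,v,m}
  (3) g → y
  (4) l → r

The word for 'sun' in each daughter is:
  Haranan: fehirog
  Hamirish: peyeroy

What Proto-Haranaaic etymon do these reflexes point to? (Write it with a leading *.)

Position 4: Haranan has i, Hamirish has e. Haranan preserves i here (none of its changes turn any other segment into i), so the proto-segment is *i.
Position 1: Haranan has f, Hamirish has p. Hamirish preserves p here (none of its changes turn any other segment into p), so the proto-segment is *p.
Continuing position by position gives *pegirog; check it forward:
Haranan: *pegirog > fegirog > fehirog  (by unconditioned shift, intervocalic lenition)
Hamirish: start from *pegirog.
  rule 1 (pre-rhotic lowering): pegirog → pegerog
  rule 2: no change — pegerog
  rule 3 (unconditioned shift): pegerog → peyeroy
  rule 4: no change — peyeroy
  ⇒ Hamirish peyeroy
*pegirog is the unique common source.

*pegirog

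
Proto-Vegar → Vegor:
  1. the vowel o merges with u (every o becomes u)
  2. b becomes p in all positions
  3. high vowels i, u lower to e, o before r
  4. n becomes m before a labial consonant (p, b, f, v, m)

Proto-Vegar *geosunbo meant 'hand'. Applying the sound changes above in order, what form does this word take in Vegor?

Vegor: *geosunbo > geusunbu > geusunpu > geusumpu  (by vowel merger, unconditioned shift, nasal place assimilation)

geusumpu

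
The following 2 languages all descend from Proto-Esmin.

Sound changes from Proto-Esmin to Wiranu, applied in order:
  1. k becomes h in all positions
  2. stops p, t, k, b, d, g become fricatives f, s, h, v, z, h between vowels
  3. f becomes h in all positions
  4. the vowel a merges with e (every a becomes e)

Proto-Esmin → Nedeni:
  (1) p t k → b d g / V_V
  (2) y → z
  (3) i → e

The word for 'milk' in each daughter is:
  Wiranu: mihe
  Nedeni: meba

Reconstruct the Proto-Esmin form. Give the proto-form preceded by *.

*mipa

Position 3: Wiranu has h, Nedeni has b. Taking the neighbouring segments as reconstructed: Wiranu h could go back to *p or *k or *g or *f or *h; Nedeni b could go back to *p or *b — the one source consistent with every daughter is *p.
Position 2: Wiranu has i, Nedeni has e. Wiranu preserves i here (none of its changes turn any other segment into i), so the proto-segment is *i.
Verify the candidate proto-form against each daughter:
Wiranu: *mipa
  mipa (rule 1 does not apply)
  mipa → mifa   [intervocalic lenition]
  mifa → miha   [unconditioned shift]
  miha → mihe   [vowel merger]
  giving Wiranu mihe.
Nedeni: *mipa > miba > meba  (by intervocalic voicing, vowel merger)
*mipa is the unique common source.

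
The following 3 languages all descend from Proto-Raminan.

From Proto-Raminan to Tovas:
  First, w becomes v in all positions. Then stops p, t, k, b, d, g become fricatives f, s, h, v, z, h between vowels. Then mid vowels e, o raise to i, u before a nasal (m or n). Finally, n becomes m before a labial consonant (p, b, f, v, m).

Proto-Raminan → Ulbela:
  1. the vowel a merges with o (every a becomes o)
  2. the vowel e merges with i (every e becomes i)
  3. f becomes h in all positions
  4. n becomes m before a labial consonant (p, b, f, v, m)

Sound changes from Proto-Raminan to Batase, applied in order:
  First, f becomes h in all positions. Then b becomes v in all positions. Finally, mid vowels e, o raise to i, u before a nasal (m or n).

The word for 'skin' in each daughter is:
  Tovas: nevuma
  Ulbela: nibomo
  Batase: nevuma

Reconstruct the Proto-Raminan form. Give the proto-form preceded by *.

*neboma

Position 6: Tovas has a, Ulbela has o, Batase has a. Tovas preserves a here (none of its changes turn any other segment into a), so the proto-segment is *a.
Position 3: Tovas has v, Ulbela has b, Batase has v. Ulbela preserves b here (none of its changes turn any other segment into b), so the proto-segment is *b.
Verify the candidate proto-form against each daughter:
Tovas: *neboma > nevoma > nevuma  (by intervocalic lenition, pre-nasal raising)
Ulbela: start from *neboma.
  rule 1 (vowel merger): neboma → nebomo
  rule 2 (vowel merger): nebomo → nibomo
  rule 3: no change — nibomo
  rule 4: no change — nibomo
  ⇒ Ulbela nibomo
Batase: *neboma > nevoma > nevuma  (by unconditioned shift, pre-nasal raising)
*neboma is the unique common source.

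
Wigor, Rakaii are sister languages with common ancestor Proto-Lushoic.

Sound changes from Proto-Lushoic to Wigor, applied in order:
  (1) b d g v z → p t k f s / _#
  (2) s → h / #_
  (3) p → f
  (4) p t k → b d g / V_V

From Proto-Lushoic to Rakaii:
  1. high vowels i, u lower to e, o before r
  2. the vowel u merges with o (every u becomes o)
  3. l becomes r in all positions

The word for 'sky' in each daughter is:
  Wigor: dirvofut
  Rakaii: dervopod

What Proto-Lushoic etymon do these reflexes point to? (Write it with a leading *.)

Position 7: Wigor has u, Rakaii has o. Wigor preserves u here (none of its changes turn any other segment into u), so the proto-segment is *u.
Position 8: Wigor has t, Rakaii has d. Rakaii preserves d here (none of its changes turn any other segment into d), so the proto-segment is *d.
Verify the candidate proto-form against each daughter:
Wigor: *dirvopud
  dirvopud → dirvoput   [final devoicing]
  dirvoput (rule 2 does not apply)
  dirvoput → dirvofut   [unconditioned shift]
  dirvofut (rule 4 does not apply)
  giving Wigor dirvofut.
Rakaii: *dirvopud
  dirvopud → dervopud   [pre-rhotic lowering]
  dervopud → dervopod   [vowel merger]
  dervopod (rule 3 does not apply)
  giving Rakaii dervopod.
*dirvopud is the unique common source.

*dirvopud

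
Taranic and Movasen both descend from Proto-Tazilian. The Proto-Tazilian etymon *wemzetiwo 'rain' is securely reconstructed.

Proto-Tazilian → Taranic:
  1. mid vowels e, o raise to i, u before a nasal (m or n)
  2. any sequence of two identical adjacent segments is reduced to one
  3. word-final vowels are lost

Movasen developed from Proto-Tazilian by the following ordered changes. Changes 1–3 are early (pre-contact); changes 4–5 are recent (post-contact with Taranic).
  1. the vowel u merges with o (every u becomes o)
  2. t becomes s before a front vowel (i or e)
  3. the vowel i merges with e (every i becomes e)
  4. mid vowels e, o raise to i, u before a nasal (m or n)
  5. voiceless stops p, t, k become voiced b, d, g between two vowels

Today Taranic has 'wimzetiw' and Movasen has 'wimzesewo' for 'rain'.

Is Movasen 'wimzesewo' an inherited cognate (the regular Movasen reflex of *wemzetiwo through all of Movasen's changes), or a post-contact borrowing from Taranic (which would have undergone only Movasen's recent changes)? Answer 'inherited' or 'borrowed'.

If inherited, *wemzetiwo would pass through all of Movasen's changes:
Movasen: start from *wemzetiwo.
  rule 1: no change — wemzetiwo
  rule 2 (palatalisation): wemzetiwo → wemzesiwo
  rule 3 (vowel merger): wemzesiwo → wemzesewo
  rule 4 (pre-nasal raising): wemzesewo → wimzesewo
  rule 5: no change — wimzesewo
  ⇒ Movasen wimzesewo
If borrowed from Taranic 'wimzetiw' after the early changes, it would undergo only the recent ones:
  rule 4 (pre-nasal raising): no change (wimzetiw)
  rule 5 (intervocalic voicing): wimzetiw → wimzediw
  ⇒ as a loan: wimzediw
Movasen 'wimzesewo' matches the inherited outcome exactly, so it is an inherited cognate, not a loan.

inherited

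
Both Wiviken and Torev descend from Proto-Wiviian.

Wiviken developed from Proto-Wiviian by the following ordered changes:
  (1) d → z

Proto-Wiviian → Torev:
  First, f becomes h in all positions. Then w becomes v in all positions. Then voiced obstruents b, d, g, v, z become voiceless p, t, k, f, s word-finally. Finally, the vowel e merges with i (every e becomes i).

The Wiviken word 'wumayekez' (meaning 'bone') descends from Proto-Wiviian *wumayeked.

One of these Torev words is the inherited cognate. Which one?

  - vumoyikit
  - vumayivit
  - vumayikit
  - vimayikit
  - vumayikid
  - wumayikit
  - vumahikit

Torev: start from *wumayeked.
  rule 1: no change — wumayeked
  rule 2 (unconditioned shift): wumayeked → vumayeked
  rule 3 (final devoicing): vumayeked → vumayeket
  rule 4 (vowel merger): vumayeket → vumayikit
  ⇒ Torev vumayikit
The other candidates each miss or misapply at least one Torev change.

vumayikit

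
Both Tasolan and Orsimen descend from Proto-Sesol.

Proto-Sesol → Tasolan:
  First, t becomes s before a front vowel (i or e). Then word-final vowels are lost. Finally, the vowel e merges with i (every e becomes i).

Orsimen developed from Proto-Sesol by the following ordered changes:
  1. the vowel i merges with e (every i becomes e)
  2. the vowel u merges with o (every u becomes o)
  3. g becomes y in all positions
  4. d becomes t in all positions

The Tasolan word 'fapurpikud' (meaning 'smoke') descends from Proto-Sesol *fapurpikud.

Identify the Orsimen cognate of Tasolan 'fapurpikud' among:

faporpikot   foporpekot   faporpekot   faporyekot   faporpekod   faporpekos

faporpekot

Orsimen: *fapurpikud > fapurpekud > faporpekod > faporpekot  (by vowel merger, vowel merger, unconditioned shift)
The other candidates each miss or misapply at least one Orsimen change.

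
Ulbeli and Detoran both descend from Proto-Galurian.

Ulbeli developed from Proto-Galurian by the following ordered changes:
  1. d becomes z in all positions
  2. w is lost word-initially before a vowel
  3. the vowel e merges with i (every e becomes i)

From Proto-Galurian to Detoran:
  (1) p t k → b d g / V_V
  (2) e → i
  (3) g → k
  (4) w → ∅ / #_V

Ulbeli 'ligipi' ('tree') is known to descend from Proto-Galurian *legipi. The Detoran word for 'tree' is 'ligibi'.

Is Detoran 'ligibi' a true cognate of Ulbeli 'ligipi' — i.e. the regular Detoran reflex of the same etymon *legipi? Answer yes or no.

no

Derive the expected Detoran reflex of *legipi:
Detoran: *legipi > legibi > ligibi > likibi  (by intervocalic voicing, vowel merger, unconditioned shift)
The regular Detoran reflex would be 'likibi', but the attested form is 'ligibi'. The correspondence is irregular, so they are not cognates (the Detoran form has a different source).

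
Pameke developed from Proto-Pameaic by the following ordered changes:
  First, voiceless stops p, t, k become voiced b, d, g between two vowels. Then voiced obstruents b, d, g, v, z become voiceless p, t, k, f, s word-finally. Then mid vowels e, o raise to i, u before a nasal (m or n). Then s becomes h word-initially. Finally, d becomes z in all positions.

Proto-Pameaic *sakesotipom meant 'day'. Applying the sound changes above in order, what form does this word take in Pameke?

hagesozibum

Pameke: *sakesotipom
  sakesotipom → sagesodibom   [intervocalic voicing]
  sagesodibom (rule 2 does not apply)
  sagesodibom → sagesodibum   [pre-nasal raising]
  sagesodibum → hagesodibum   [debuccalisation]
  hagesodibum → hagesozibum   [unconditioned shift]
  giving Pameke hagesozibum.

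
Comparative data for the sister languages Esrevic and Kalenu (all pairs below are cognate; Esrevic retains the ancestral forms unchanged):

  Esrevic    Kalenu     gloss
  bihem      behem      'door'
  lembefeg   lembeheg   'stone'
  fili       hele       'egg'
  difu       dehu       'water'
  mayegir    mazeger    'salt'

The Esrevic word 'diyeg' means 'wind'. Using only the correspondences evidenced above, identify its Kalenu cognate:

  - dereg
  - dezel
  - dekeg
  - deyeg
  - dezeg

bihem ~ behem, fili ~ hele — Esrevic i corresponds to Kalenu e after a consonant, before a consonant other than r, m, n, p, b, f, v.
mayegir ~ mazeger — Esrevic y corresponds to Kalenu z between vowels (before a front vowel).
Applying these to Esrevic 'diyeg':
  diyeg → deyeg   (i→e after a consonant, before a consonant other than r, m, n, p, b, f, v)
  deyeg → dezeg   (y→z between vowels (before a front vowel))
So the Kalenu cognate is 'dezeg'.

dezeg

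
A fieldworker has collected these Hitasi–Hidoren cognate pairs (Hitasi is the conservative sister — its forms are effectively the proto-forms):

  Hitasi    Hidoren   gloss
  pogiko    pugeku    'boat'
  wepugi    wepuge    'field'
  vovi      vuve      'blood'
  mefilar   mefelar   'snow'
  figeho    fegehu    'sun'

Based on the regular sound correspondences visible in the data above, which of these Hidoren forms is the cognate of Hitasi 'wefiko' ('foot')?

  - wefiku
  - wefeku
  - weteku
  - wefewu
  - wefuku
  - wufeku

wefeku

pogiko ~ pugeku, mefilar ~ mefelar — Hitasi i corresponds to Hidoren e after a consonant, before a consonant other than r, m, n, p, b, f, v.
pogiko ~ pugeku, figeho ~ fegehu — Hitasi o corresponds to Hidoren u word-finally.
Applying these to Hitasi 'wefiko':
  wefiko → wefeko   (i→e after a consonant, before a consonant other than r, m, n, p, b, f, v)
  wefeko → wefeku   (o→u word-finally)
So the Hidoren cognate is 'wefeku'.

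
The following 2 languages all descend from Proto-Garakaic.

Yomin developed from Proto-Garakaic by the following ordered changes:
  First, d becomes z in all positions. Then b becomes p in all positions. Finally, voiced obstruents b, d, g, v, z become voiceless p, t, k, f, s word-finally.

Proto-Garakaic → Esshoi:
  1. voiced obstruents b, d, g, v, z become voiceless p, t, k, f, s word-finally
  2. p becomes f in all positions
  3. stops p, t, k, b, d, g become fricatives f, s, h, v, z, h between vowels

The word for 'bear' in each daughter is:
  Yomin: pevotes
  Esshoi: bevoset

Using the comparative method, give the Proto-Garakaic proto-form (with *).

Position 7: Yomin has s, Esshoi has t. Taking the neighbouring segments as reconstructed: Yomin s could go back to *d or *s or *z; Esshoi t could go back to *t or *d — the one source consistent with every daughter is *d.
Position 5: Yomin has t, Esshoi has s. Yomin preserves t here (none of its changes turn any other segment into t), so the proto-segment is *t.
Position 1: Yomin has p, Esshoi has b. Esshoi preserves b here (none of its changes turn any other segment into b), so the proto-segment is *b.
This points to *bevoted. Verify forward in each daughter:
Yomin: *bevoted
  bevoted → bevotez   [unconditioned shift]
  bevotez → pevotez   [unconditioned shift]
  pevotez → pevotes   [final devoicing]
  giving Yomin pevotes.
Esshoi: *bevoted
  bevoted → bevotet   [final devoicing]
  bevotet (rule 2 does not apply)
  bevotet → bevoset   [intervocalic lenition]
  giving Esshoi bevoset.
No other proto-form is consistent with every reflex, so the reconstruction is *bevoted.

*bevoted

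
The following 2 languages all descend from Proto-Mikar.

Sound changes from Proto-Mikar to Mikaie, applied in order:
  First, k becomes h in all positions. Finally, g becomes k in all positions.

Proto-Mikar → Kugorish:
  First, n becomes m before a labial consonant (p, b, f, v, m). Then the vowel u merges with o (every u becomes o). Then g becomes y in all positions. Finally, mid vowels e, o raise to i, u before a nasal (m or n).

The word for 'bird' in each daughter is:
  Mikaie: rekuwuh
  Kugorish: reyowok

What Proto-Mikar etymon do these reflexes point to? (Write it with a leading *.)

*reguwuk

Position 3: Mikaie has k, Kugorish has y. In Mikaie, k can only continue *g, so the proto-segment is *g.
Position 6: Mikaie has u, Kugorish has o. Mikaie preserves u here (none of its changes turn any other segment into u), so the proto-segment is *u.
Position 4: Mikaie has u, Kugorish has o. Mikaie preserves u here (none of its changes turn any other segment into u), so the proto-segment is *u.
Verify the candidate proto-form against each daughter:
Mikaie: start from *reguwuk.
  rule 1 (unconditioned shift): reguwuk → reguwuh
  rule 2 (unconditioned shift): reguwuh → rekuwuh
  ⇒ Mikaie rekuwuh
Kugorish: start from *reguwuk.
  rule 1: no change — reguwuk
  rule 2 (vowel merger): reguwuk → regowok
  rule 3 (unconditioned shift): regowok → reyowok
  rule 4: no change — reyowok
  ⇒ Kugorish reyowok
No other proto-form is consistent with every reflex, so the reconstruction is *reguwuk.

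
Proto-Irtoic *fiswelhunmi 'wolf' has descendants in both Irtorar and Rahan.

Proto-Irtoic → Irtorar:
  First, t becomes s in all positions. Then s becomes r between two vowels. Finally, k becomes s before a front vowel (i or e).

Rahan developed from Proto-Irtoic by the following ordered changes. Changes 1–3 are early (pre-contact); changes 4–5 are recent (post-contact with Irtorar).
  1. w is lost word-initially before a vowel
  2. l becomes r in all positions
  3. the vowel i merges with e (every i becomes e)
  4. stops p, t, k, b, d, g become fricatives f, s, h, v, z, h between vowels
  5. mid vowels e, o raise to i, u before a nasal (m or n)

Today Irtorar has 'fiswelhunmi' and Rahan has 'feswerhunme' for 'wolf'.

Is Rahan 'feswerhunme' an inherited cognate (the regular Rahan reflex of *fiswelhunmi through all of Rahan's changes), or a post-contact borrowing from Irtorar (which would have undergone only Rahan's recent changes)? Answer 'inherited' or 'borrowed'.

If inherited, *fiswelhunmi would pass through all of Rahan's changes:
Rahan: *fiswelhunmi
  fiswelhunmi (rule 1 does not apply)
  fiswelhunmi → fiswerhunmi   [unconditioned shift]
  fiswerhunmi → feswerhunme   [vowel merger]
  feswerhunme (rule 4 does not apply)
  feswerhunme (rule 5 does not apply)
  giving Rahan feswerhunme.
If borrowed from Irtorar 'fiswelhunmi' after the early changes, it would undergo only the recent ones:
  rule 4 (intervocalic lenition): no change (fiswelhunmi)
  rule 5 (pre-nasal raising): no change (fiswelhunmi)
  ⇒ as a loan: fiswelhunmi
Rahan 'feswerhunme' matches the inherited outcome exactly, so it is an inherited cognate, not a loan.

inherited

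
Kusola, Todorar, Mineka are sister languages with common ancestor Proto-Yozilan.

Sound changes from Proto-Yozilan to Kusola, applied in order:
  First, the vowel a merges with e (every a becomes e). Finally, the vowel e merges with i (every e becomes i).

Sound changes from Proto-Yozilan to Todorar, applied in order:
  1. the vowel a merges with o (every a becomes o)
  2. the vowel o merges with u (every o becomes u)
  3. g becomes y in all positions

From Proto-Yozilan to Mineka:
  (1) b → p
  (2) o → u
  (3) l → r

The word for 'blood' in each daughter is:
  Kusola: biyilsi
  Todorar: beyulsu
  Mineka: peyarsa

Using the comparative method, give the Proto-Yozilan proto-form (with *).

Position 1: Kusola has b, Todorar has b, Mineka has p. Kusola preserves b here (none of its changes turn any other segment into b), so the proto-segment is *b.
Position 7: Kusola has i, Todorar has u, Mineka has a. Mineka preserves a here (none of its changes turn any other segment into a), so the proto-segment is *a.
Position 4: Kusola has i, Todorar has u, Mineka has a. Mineka preserves a here (none of its changes turn any other segment into a), so the proto-segment is *a.
This points to *beyalsa. Verify forward in each daughter:
Kusola: *beyalsa > beyelse > biyilsi  (by vowel merger, vowel merger)
Todorar: *beyalsa
  beyalsa → beyolso   [vowel merger]
  beyolso → beyulsu   [vowel merger]
  beyulsu (rule 3 does not apply)
  giving Todorar beyulsu.
Mineka: start from *beyalsa.
  rule 1 (unconditioned shift): beyalsa → peyalsa
  rule 2: no change — peyalsa
  rule 3 (unconditioned shift): peyalsa → peyarsa
  ⇒ Mineka peyarsa
Only *beyalsa yields all of Kusola biyilsi, Todorar beyulsu, Mineka peyarsa.

*beyalsa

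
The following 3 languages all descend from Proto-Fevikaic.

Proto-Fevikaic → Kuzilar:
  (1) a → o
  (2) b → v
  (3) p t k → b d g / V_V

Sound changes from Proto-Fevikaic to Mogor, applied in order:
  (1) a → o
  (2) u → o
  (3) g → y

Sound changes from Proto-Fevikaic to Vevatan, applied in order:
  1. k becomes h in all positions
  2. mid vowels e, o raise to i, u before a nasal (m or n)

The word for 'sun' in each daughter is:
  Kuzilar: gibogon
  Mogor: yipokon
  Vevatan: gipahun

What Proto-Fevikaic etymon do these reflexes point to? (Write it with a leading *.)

Position 6: Kuzilar has o, Mogor has o, Vevatan has u. Taking the neighbouring segments as reconstructed: Kuzilar o could go back to *a or *o; Mogor o could go back to *a or *o or *u; Vevatan u could go back to *o or *u — the one source consistent with every daughter is *o.
Position 1: Kuzilar has g, Mogor has y, Vevatan has g. Vevatan preserves g here (none of its changes turn any other segment into g), so the proto-segment is *g.
Position 5: Kuzilar has g, Mogor has k, Vevatan has h. Mogor preserves k here (none of its changes turn any other segment into k), so the proto-segment is *k.
This points to *gipakon. Verify forward in each daughter:
Kuzilar: *gipakon > gipokon > gibogon  (by vowel merger, intervocalic voicing)
Mogor: start from *gipakon.
  rule 1 (vowel merger): gipakon → gipokon
  rule 2: no change — gipokon
  rule 3 (unconditioned shift): gipokon → yipokon
  ⇒ Mogor yipokon
Vevatan: *gipakon
  gipakon → gipahon   [unconditioned shift]
  gipahon → gipahun   [pre-nasal raising]
  giving Vevatan gipahun.
*gipakon is the unique common source.

*gipakon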